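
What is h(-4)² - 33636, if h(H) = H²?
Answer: -33380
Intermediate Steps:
h(-4)² - 33636 = ((-4)²)² - 33636 = 16² - 33636 = 256 - 33636 = -33380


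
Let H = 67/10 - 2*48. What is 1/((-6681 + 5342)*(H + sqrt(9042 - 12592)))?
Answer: 8930/1543129211 + 500*I*sqrt(142)/1543129211 ≈ 5.7869e-6 + 3.8611e-6*I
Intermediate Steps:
H = -893/10 (H = 67*(1/10) - 96 = 67/10 - 96 = -893/10 ≈ -89.300)
1/((-6681 + 5342)*(H + sqrt(9042 - 12592))) = 1/((-6681 + 5342)*(-893/10 + sqrt(9042 - 12592))) = 1/(-1339*(-893/10 + sqrt(-3550))) = 1/(-1339*(-893/10 + 5*I*sqrt(142))) = 1/(1195727/10 - 6695*I*sqrt(142))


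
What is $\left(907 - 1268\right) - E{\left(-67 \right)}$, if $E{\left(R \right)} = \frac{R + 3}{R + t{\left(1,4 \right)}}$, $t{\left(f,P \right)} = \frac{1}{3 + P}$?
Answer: $- \frac{42349}{117} \approx -361.96$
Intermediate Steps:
$E{\left(R \right)} = \frac{3 + R}{\frac{1}{7} + R}$ ($E{\left(R \right)} = \frac{R + 3}{R + \frac{1}{3 + 4}} = \frac{3 + R}{R + \frac{1}{7}} = \frac{3 + R}{\frac{1}{7} + R}$)
$\left(907 - 1268\right) - E{\left(-67 \right)} = \left(907 - 1268\right) - \frac{7 \left(3 - 67\right)}{1 + 7 \left(-67\right)} = \left(907 - 1268\right) - 7 \frac{1}{1 - 469} \left(-64\right) = -361 - 7 \frac{1}{-468} \left(-64\right) = -361 - 7 \left(- \frac{1}{468}\right) \left(-64\right) = -361 - \frac{112}{117} = - \frac{42349}{117}$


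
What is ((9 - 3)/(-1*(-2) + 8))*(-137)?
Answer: -411/5 ≈ -82.200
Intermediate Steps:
((9 - 3)/(-1*(-2) + 8))*(-137) = (6/(2 + 8))*(-137) = (6/10)*(-137) = (6*(⅒))*(-137) = (⅗)*(-137) = -411/5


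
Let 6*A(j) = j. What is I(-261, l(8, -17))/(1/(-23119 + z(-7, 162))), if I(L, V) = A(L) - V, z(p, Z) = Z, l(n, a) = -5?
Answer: 1767689/2 ≈ 8.8384e+5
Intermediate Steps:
A(j) = j/6
I(L, V) = -V + L/6 (I(L, V) = L/6 - V = -V + L/6)
I(-261, l(8, -17))/(1/(-23119 + z(-7, 162))) = (-1*(-5) + (⅙)*(-261))/(1/(-23119 + 162)) = (5 - 87/2)/(1/(-22957)) = -77/(2*(-1/22957)) = -77/2*(-22957) = 1767689/2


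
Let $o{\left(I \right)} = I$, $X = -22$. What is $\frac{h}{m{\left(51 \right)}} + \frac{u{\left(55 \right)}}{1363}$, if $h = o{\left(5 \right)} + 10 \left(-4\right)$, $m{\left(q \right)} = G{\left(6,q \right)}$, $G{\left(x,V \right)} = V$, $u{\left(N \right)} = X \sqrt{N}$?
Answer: $- \frac{35}{51} - \frac{22 \sqrt{55}}{1363} \approx -0.80598$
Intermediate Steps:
$u{\left(N \right)} = - 22 \sqrt{N}$
$m{\left(q \right)} = q$
$h = -35$ ($h = 5 + 10 \left(-4\right) = 5 - 40 = -35$)
$\frac{h}{m{\left(51 \right)}} + \frac{u{\left(55 \right)}}{1363} = - \frac{35}{51} + \frac{\left(-22\right) \sqrt{55}}{1363} = \left(-35\right) \frac{1}{51} + - 22 \sqrt{55} \cdot \frac{1}{1363} = - \frac{35}{51} - \frac{22 \sqrt{55}}{1363}$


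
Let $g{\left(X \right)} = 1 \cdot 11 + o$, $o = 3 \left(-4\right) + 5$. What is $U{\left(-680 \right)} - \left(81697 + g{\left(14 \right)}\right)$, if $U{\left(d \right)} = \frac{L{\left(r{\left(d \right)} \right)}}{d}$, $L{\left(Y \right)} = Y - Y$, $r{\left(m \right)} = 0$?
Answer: $-81701$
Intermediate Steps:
$o = -7$ ($o = -12 + 5 = -7$)
$g{\left(X \right)} = 4$ ($g{\left(X \right)} = 1 \cdot 11 - 7 = 11 - 7 = 4$)
$L{\left(Y \right)} = 0$
$U{\left(d \right)} = 0$ ($U{\left(d \right)} = \frac{0}{d} = 0$)
$U{\left(-680 \right)} - \left(81697 + g{\left(14 \right)}\right) = 0 - \left(81697 + 4\right) = 0 - 81701 = -81701$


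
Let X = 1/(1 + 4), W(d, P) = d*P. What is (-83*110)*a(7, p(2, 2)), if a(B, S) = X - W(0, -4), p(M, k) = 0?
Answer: -1826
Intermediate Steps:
W(d, P) = P*d
X = 1/5 ≈ 0.20000
a(B, S) = 1/5 (a(B, S) = 1/5 - (-4)*0 = 1/5 - 1*0 = 1/5 + 0 = 1/5)
(-83*110)*a(7, p(2, 2)) = -83*110*(1/5) = -9130*1/5 = -1826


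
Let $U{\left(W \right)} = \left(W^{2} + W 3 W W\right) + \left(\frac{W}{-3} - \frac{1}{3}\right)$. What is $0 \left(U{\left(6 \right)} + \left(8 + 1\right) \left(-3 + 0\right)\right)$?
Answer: $0$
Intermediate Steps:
$U{\left(W \right)} = - \frac{1}{3} + W^{2} + 3 W^{3} - \frac{W}{3}$ ($U{\left(W \right)} = \left(W^{2} + 3 W W W\right) + \left(W \left(- \frac{1}{3}\right) - \frac{1}{3}\right) = \left(W^{2} + 3 W^{2} W\right) - \left(\frac{1}{3} + \frac{W}{3}\right) = \left(W^{2} + 3 W^{3}\right) - \left(\frac{1}{3} + \frac{W}{3}\right) = - \frac{1}{3} + W^{2} + 3 W^{3} - \frac{W}{3}$)
$0 \left(U{\left(6 \right)} + \left(8 + 1\right) \left(-3 + 0\right)\right) = 0 \left(\left(- \frac{1}{3} + 6^{2} + 3 \cdot 6^{3} - 2\right) + \left(8 + 1\right) \left(-3 + 0\right)\right) = 0 \left(\left(- \frac{1}{3} + 36 + 3 \cdot 216 - 2\right) + 9 \left(-3\right)\right) = 0 \left(\left(- \frac{1}{3} + 36 + 648 - 2\right) - 27\right) = 0 \left(\frac{2045}{3} - 27\right) = 0 \cdot \frac{1964}{3} = 0$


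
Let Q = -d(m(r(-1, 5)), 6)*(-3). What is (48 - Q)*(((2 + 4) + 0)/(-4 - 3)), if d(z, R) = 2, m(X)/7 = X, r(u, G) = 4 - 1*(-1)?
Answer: -36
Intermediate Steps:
r(u, G) = 5 (r(u, G) = 4 + 1 = 5)
m(X) = 7*X
Q = 6 (Q = -1*2*(-3) = -2*(-3) = 6)
(48 - Q)*(((2 + 4) + 0)/(-4 - 3)) = (48 - 1*6)*(((2 + 4) + 0)/(-4 - 3)) = (48 - 6)*((6 + 0)/(-7)) = 42*(6*(-⅐)) = 42*(-6/7) = -36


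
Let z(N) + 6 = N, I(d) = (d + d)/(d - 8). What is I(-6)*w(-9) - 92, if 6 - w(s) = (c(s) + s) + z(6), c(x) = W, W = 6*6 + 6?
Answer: -806/7 ≈ -115.14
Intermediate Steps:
W = 42 (W = 36 + 6 = 42)
I(d) = 2*d/(-8 + d) (I(d) = (2*d)/(-8 + d) = 2*d/(-8 + d))
c(x) = 42
z(N) = -6 + N
w(s) = -36 - s (w(s) = 6 - ((42 + s) + (-6 + 6)) = 6 - ((42 + s) + 0) = 6 - (42 + s) = 6 + (-42 - s) = -36 - s)
I(-6)*w(-9) - 92 = (2*(-6)/(-8 - 6))*(-36 - 1*(-9)) - 92 = (2*(-6)/(-14))*(-36 + 9) - 92 = (2*(-6)*(-1/14))*(-27) - 92 = (6/7)*(-27) - 92 = -162/7 - 92 = -806/7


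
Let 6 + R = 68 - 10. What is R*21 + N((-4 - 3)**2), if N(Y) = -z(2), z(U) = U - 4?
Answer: 1094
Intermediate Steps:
z(U) = -4 + U
R = 52 (R = -6 + (68 - 10) = -6 + 58 = 52)
N(Y) = 2 (N(Y) = -(-4 + 2) = -1*(-2) = 2)
R*21 + N((-4 - 3)**2) = 52*21 + 2 = 1092 + 2 = 1094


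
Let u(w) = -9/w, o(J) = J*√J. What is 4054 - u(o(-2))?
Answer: 4054 + 9*I*√2/4 ≈ 4054.0 + 3.182*I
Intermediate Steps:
o(J) = J^(3/2)
4054 - u(o(-2)) = 4054 - (-9)/((-2)^(3/2)) = 4054 - (-9)/((-2*I*√2)) = 4054 - (-9)*I*√2/4 = 4054 + 9*I*√2/4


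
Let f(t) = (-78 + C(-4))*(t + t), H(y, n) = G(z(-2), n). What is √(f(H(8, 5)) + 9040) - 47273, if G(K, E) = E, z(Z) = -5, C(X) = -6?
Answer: -47273 + 10*√82 ≈ -47182.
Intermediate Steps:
H(y, n) = n
f(t) = -168*t (f(t) = (-78 - 6)*(t + t) = -168*t)
√(f(H(8, 5)) + 9040) - 47273 = √(-168*5 + 9040) - 47273 = √(-840 + 9040) - 47273 = √8200 - 47273 = 10*√82 - 47273 = -47273 + 10*√82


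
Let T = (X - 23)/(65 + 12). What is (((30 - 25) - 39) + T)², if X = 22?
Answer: 6859161/5929 ≈ 1156.9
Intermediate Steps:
T = -1/77 (T = (22 - 23)/(65 + 12) = -1/77 ≈ -0.012987)
(((30 - 25) - 39) + T)² = (((30 - 25) - 39) - 1/77)² = ((5 - 39) - 1/77)² = (-34 - 1/77)² = (-2619/77)² = 6859161/5929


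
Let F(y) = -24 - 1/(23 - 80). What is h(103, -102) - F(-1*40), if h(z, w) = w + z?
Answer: 1424/57 ≈ 24.982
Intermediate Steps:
F(y) = -1367/57 (F(y) = -24 - 1/(-57) = -24 - 1*(-1/57) = -24 + 1/57 = -1367/57)
h(103, -102) - F(-1*40) = (-102 + 103) - 1*(-1367/57) = 1 + 1367/57 = 1424/57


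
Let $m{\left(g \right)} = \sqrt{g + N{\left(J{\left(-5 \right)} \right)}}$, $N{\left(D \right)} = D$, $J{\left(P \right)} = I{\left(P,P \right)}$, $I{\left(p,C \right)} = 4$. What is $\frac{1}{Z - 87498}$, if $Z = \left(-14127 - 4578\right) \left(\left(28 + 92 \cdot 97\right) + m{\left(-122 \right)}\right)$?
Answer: $\frac{i}{3 \left(- 55844886 i + 6235 \sqrt{118}\right)} \approx -5.9689 \cdot 10^{-9} + 7.2392 \cdot 10^{-12} i$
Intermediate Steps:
$J{\left(P \right)} = 4$
$m{\left(g \right)} = \sqrt{4 + g}$ ($m{\left(g \right)} = \sqrt{g + 4} = \sqrt{4 + g}$)
$Z = -167447160 - 18705 i \sqrt{118}$ ($Z = \left(-14127 - 4578\right) \left(\left(28 + 92 \cdot 97\right) + \sqrt{4 - 122}\right) = - 18705 \left(\left(28 + 8924\right) + \sqrt{-118}\right) = - 18705 \left(8952 + i \sqrt{118}\right) = -167447160 - 18705 i \sqrt{118} \approx -1.6745 \cdot 10^{8} - 2.0319 \cdot 10^{5} i$)
$\frac{1}{Z - 87498} = \frac{1}{\left(-167447160 - 18705 i \sqrt{118}\right) - 87498} = \frac{1}{-167534658 - 18705 i \sqrt{118}}$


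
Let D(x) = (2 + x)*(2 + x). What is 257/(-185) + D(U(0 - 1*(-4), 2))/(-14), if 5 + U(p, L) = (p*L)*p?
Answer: -159183/2590 ≈ -61.461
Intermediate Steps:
U(p, L) = -5 + L*p² (U(p, L) = -5 + (p*L)*p = -5 + (L*p)*p = -5 + L*p²)
D(x) = (2 + x)²
257/(-185) + D(U(0 - 1*(-4), 2))/(-14) = 257/(-185) + (2 + (-5 + 2*(0 - 1*(-4))²))²/(-14) = 257*(-1/185) + (2 + (-5 + 2*(0 + 4)²))²*(-1/14) = -257/185 + (2 + (-5 + 2*4²))²*(-1/14) = -257/185 + (2 + (-5 + 2*16))²*(-1/14) = -257/185 + (2 + (-5 + 32))²*(-1/14) = -257/185 + (2 + 27)²*(-1/14) = -257/185 + 29²*(-1/14) = -257/185 + 841*(-1/14) = -257/185 - 841/14 = -159183/2590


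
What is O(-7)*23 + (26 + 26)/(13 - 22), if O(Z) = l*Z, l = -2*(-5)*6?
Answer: -86992/9 ≈ -9665.8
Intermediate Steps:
l = 60 (l = 10*6 = 60)
O(Z) = 60*Z
O(-7)*23 + (26 + 26)/(13 - 22) = (60*(-7))*23 + (26 + 26)/(13 - 22) = -420*23 + 52/(-9) = -9660 + 52*(-⅑) = -9660 - 52/9 = -86992/9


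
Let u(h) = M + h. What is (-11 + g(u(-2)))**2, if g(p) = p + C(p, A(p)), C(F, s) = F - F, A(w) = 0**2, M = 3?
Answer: 100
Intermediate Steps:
u(h) = 3 + h
A(w) = 0
C(F, s) = 0
g(p) = p (g(p) = p + 0 = p)
(-11 + g(u(-2)))**2 = (-11 + (3 - 2))**2 = (-11 + 1)**2 = (-10)**2 = 100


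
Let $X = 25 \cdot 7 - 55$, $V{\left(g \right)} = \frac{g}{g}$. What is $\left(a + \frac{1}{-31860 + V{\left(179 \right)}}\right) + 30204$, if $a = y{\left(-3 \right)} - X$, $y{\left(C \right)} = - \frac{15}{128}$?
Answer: $\frac{122680629955}{4077952} \approx 30084.0$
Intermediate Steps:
$y{\left(C \right)} = - \frac{15}{128}$ ($y{\left(C \right)} = \left(-15\right) \frac{1}{128} = - \frac{15}{128}$)
$V{\left(g \right)} = 1$
$X = 120$ ($X = 175 - 55 = 120$)
$a = - \frac{15375}{128}$ ($a = - \frac{15}{128} - 120 = - \frac{15375}{128} \approx -120.12$)
$\left(a + \frac{1}{-31860 + V{\left(179 \right)}}\right) + 30204 = \left(- \frac{15375}{128} + \frac{1}{-31860 + 1}\right) + 30204 = \left(- \frac{15375}{128} + \frac{1}{-31859}\right) + 30204 = \left(- \frac{15375}{128} - \frac{1}{31859}\right) + 30204 = - \frac{489832253}{4077952} + 30204 = \frac{122680629955}{4077952}$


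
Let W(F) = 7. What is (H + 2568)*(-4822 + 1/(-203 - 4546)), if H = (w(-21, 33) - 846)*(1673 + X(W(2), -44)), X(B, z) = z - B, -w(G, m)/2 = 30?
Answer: 11197668234852/1583 ≈ 7.0737e+9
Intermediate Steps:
w(G, m) = -60 (w(G, m) = -2*30 = -60)
H = -1469532 (H = (-60 - 846)*(1673 + (-44 - 1*7)) = -906*(1673 + (-44 - 7)) = -906*(1673 - 51) = -906*1622 = -1469532)
(H + 2568)*(-4822 + 1/(-203 - 4546)) = (-1469532 + 2568)*(-4822 + 1/(-203 - 4546)) = -1466964*(-4822 + 1/(-4749)) = -1466964*(-4822 - 1/4749) = -1466964*(-22899679/4749) = 11197668234852/1583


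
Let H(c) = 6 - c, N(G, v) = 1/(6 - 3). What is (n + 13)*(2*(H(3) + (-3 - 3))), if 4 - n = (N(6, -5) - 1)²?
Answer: -298/3 ≈ -99.333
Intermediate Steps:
N(G, v) = ⅓ (N(G, v) = 1/3 = ⅓)
n = 32/9 (n = 4 - (⅓ - 1)² = 4 - (-⅔)² = 4 - 1*4/9 = 4 - 4/9 = 32/9 ≈ 3.5556)
(n + 13)*(2*(H(3) + (-3 - 3))) = (32/9 + 13)*(2*((6 - 1*3) + (-3 - 3))) = 149*(2*((6 - 3) - 6))/9 = 149*(2*(3 - 6))/9 = 149*(2*(-3))/9 = (149/9)*(-6) = -298/3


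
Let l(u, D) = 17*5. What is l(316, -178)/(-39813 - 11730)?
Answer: -85/51543 ≈ -0.0016491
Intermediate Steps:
l(u, D) = 85
l(316, -178)/(-39813 - 11730) = 85/(-39813 - 11730) = 85/(-51543) = 85*(-1/51543) = -85/51543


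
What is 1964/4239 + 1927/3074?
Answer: 14205889/13030686 ≈ 1.0902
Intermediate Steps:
1964/4239 + 1927/3074 = 14205889/13030686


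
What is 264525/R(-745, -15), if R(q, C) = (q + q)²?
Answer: 10581/88804 ≈ 0.11915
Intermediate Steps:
R(q, C) = 4*q² (R(q, C) = (2*q)² = 4*q²)
264525/R(-745, -15) = 264525/((4*(-745)²)) = 264525/((4*555025)) = 264525/2220100 = 264525*(1/2220100) = 10581/88804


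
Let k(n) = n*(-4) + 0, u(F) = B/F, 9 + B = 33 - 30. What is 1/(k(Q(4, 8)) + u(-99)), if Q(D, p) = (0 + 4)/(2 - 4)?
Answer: 33/266 ≈ 0.12406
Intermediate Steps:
B = -6 (B = -9 + (33 - 30) = -9 + 3 = -6)
u(F) = -6/F
Q(D, p) = -2 (Q(D, p) = 4/(-2) = 4*(-1/2) = -2)
k(n) = -4*n (k(n) = -4*n + 0 = -4*n)
1/(k(Q(4, 8)) + u(-99)) = 1/(-4*(-2) - 6/(-99)) = 1/(8 - 6*(-1/99)) = 1/(8 + 2/33) = 1/(266/33) = 33/266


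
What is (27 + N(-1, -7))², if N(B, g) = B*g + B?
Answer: 1089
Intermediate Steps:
N(B, g) = B + B*g
(27 + N(-1, -7))² = (27 - (1 - 7))² = (27 - 1*(-6))² = (27 + 6)² = 33² = 1089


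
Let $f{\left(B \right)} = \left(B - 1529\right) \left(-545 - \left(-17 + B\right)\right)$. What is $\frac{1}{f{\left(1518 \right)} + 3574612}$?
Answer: $\frac{1}{3597118} \approx 2.78 \cdot 10^{-7}$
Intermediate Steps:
$f{\left(B \right)} = \left(-1529 + B\right) \left(-528 - B\right)$
$\frac{1}{f{\left(1518 \right)} + 3574612} = \frac{1}{\left(807312 - 1518^{2} + 1001 \cdot 1518\right) + 3574612} = \frac{1}{\left(807312 - 2304324 + 1519518\right) + 3574612} = \frac{1}{22506 + 3574612} = \frac{1}{3597118}$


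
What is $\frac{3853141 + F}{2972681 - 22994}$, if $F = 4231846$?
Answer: $\frac{8084987}{2949687} \approx 2.741$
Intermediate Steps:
$\frac{3853141 + F}{2972681 - 22994} = \frac{3853141 + 4231846}{2972681 - 22994} = \frac{8084987}{2972681 - 22994} = \frac{8084987}{2949687}$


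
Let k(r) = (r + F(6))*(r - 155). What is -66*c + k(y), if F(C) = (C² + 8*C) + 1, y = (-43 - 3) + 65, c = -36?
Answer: -11768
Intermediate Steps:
y = 19 (y = -46 + 65 = 19)
F(C) = 1 + C² + 8*C
k(r) = (-155 + r)*(85 + r) (k(r) = (r + (1 + 6² + 8*6))*(r - 155) = (r + (1 + 36 + 48))*(-155 + r) = (r + 85)*(-155 + r) = (85 + r)*(-155 + r) = (-155 + r)*(85 + r))
-66*c + k(y) = -66*(-36) + (-13175 + 19² - 70*19) = 2376 + (-13175 + 361 - 1330) = 2376 - 14144 = -11768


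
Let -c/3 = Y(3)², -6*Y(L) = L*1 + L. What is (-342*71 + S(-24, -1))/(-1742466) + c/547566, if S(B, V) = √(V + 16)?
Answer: 738376123/53006396542 - √15/1742466 ≈ 0.013928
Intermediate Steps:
S(B, V) = √(16 + V)
Y(L) = -L/3 (Y(L) = -(L*1 + L)/6 = -(L + L)/6 = -L/3)
c = -3 (c = -3*(-⅓*3)² = -3*(-1)² = -3*1 = -3)
(-342*71 + S(-24, -1))/(-1742466) + c/547566 = (-342*71 + √(16 - 1))/(-1742466) - 3/547566 = (-24282 + √15)*(-1/1742466) - 3*1/547566 = (4047/290411 - √15/1742466) - 1/182522 = 738376123/53006396542 - √15/1742466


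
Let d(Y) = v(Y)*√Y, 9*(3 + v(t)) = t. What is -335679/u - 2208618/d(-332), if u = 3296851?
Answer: -335679/3296851 - 9938781*I*√83/29797 ≈ -0.10182 - 3038.8*I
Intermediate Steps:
v(t) = -3 + t/9
d(Y) = √Y*(-3 + Y/9) (d(Y) = (-3 + Y/9)*√Y = √Y*(-3 + Y/9))
-335679/u - 2208618/d(-332) = -335679/3296851 - 2208618*(-9*I*√83/(166*(-27 - 332))) = -335679*1/3296851 - 2208618*9*I*√83/59594 = -335679/3296851 - 2208618*9*I*√83/59594 = -335679/3296851 - 9938781*I*√83/29797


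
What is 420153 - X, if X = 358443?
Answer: 61710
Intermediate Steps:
420153 - X = 420153 - 1*358443 = 420153 - 358443 = 61710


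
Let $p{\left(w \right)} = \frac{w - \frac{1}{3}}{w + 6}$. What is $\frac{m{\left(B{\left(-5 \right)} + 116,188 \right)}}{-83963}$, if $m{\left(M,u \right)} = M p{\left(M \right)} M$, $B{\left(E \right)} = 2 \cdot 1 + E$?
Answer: $- \frac{4315922}{29974791} \approx -0.14399$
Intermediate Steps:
$B{\left(E \right)} = 2 + E$
$p{\left(w \right)} = \frac{- \frac{1}{3} + w}{6 + w}$ ($p{\left(w \right)} = \frac{w - \frac{1}{3}}{6 + w} = \frac{- \frac{1}{3} + w}{6 + w}$)
$m{\left(M,u \right)} = \frac{M^{2} \left(- \frac{1}{3} + M\right)}{6 + M}$ ($m{\left(M,u \right)} = M \frac{- \frac{1}{3} + M}{6 + M} M = \frac{M \left(- \frac{1}{3} + M\right)}{6 + M} M = \frac{M^{2} \left(- \frac{1}{3} + M\right)}{6 + M}$)
$\frac{m{\left(B{\left(-5 \right)} + 116,188 \right)}}{-83963} = \frac{\left(\left(2 - 5\right) + 116\right)^{2} \frac{1}{6 + \left(\left(2 - 5\right) + 116\right)} \left(- \frac{1}{3} + \left(\left(2 - 5\right) + 116\right)\right)}{-83963} = \frac{\left(-3 + 116\right)^{2} \left(- \frac{1}{3} + \left(-3 + 116\right)\right)}{6 + \left(-3 + 116\right)} \left(- \frac{1}{83963}\right) = \frac{113^{2} \left(- \frac{1}{3} + 113\right)}{6 + 113} \left(- \frac{1}{83963}\right) = 12769 \cdot \frac{1}{119} \cdot \frac{338}{3} \left(- \frac{1}{83963}\right) = \frac{4315922}{357} \left(- \frac{1}{83963}\right) = - \frac{4315922}{29974791}$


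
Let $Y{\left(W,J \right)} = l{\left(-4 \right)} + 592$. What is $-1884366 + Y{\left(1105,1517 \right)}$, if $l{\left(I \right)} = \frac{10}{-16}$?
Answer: $- \frac{15070197}{8} \approx -1.8838 \cdot 10^{6}$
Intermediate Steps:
$l{\left(I \right)} = - \frac{5}{8}$ ($l{\left(I \right)} = 10 \left(- \frac{1}{16}\right) = - \frac{5}{8}$)
$Y{\left(W,J \right)} = \frac{4731}{8}$ ($Y{\left(W,J \right)} = - \frac{5}{8} + 592 = \frac{4731}{8}$)
$-1884366 + Y{\left(1105,1517 \right)} = -1884366 + \frac{4731}{8} = - \frac{15070197}{8}$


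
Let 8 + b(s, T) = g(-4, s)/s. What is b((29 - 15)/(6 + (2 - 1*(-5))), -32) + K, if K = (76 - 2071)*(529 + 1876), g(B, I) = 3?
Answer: -67171723/14 ≈ -4.7980e+6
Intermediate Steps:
b(s, T) = -8 + 3/s
K = -4797975 (K = -1995*2405 = -4797975)
b((29 - 15)/(6 + (2 - 1*(-5))), -32) + K = (-8 + 3/(((29 - 15)/(6 + (2 - 1*(-5)))))) - 4797975 = (-8 + 3/((14/(6 + (2 + 5))))) - 4797975 = (-8 + 3/((14/(6 + 7)))) - 4797975 = (-8 + 3/((14/13))) - 4797975 = (-8 + 3/((14*(1/13)))) - 4797975 = (-8 + 3/(14/13)) - 4797975 = (-8 + 3*(13/14)) - 4797975 = (-8 + 39/14) - 4797975 = -73/14 - 4797975 = -67171723/14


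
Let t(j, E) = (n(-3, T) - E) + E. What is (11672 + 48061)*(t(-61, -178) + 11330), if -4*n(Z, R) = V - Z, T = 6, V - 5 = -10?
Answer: 1353609513/2 ≈ 6.7680e+8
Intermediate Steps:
V = -5 (V = 5 - 10 = -5)
n(Z, R) = 5/4 + Z/4 (n(Z, R) = -(-5 - Z)/4 = 5/4 + Z/4)
t(j, E) = 1/2 (t(j, E) = ((5/4 + (1/4)*(-3)) - E) + E = ((5/4 - 3/4) - E) + E = (1/2 - E) + E = 1/2)
(11672 + 48061)*(t(-61, -178) + 11330) = (11672 + 48061)*(1/2 + 11330) = 59733*(22661/2) = 1353609513/2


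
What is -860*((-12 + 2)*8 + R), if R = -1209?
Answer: 1108540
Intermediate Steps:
-860*((-12 + 2)*8 + R) = -860*((-12 + 2)*8 - 1209) = -860*(-10*8 - 1209) = -860*(-80 - 1209) = -860*(-1289) = 1108540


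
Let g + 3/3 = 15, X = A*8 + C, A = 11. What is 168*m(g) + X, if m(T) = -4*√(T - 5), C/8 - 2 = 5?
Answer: -1872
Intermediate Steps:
C = 56 (C = 16 + 8*5 = 16 + 40 = 56)
X = 144 (X = 11*8 + 56 = 88 + 56 = 144)
g = 14 (g = -1 + 15 = 14)
m(T) = -4*√(-5 + T)
168*m(g) + X = 168*(-4*√(-5 + 14)) + 144 = 168*(-4*√9) + 144 = 168*(-4*3) + 144 = 168*(-12) + 144 = -2016 + 144 = -1872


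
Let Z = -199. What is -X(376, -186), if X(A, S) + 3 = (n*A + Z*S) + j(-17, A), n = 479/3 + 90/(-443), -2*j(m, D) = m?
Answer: -257766935/2658 ≈ -96978.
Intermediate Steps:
j(m, D) = -m/2
n = 211927/1329 (n = 479*(⅓) + 90*(-1/443) = 479/3 - 90/443 = 211927/1329 ≈ 159.46)
X(A, S) = 11/2 - 199*S + 211927*A/1329 (X(A, S) = -3 + ((211927*A/1329 - 199*S) - ½*(-17)) = -3 + ((-199*S + 211927*A/1329) + 17/2) = -3 + (17/2 - 199*S + 211927*A/1329) = 11/2 - 199*S + 211927*A/1329)
-X(376, -186) = -(11/2 - 199*(-186) + (211927/1329)*376) = -(11/2 + 37014 + 79684552/1329) = -1*257766935/2658 = -257766935/2658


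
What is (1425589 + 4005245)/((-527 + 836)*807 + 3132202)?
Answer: 5430834/3381565 ≈ 1.6060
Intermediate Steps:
(1425589 + 4005245)/((-527 + 836)*807 + 3132202) = 5430834/(309*807 + 3132202) = 5430834/(249363 + 3132202) = 5430834/3381565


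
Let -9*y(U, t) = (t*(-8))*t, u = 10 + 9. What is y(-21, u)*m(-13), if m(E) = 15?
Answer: 14440/3 ≈ 4813.3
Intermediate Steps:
u = 19
y(U, t) = 8*t**2/9 (y(U, t) = -t*(-8)*t/9 = -(-8*t)*t/9 = -(-8)*t**2/9 = 8*t**2/9)
y(-21, u)*m(-13) = ((8/9)*19**2)*15 = ((8/9)*361)*15 = (2888/9)*15 = 14440/3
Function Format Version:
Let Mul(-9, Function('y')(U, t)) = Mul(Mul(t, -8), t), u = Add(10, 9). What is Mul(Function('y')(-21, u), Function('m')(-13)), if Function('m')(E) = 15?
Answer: Rational(14440, 3) ≈ 4813.3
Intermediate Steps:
u = 19
Function('y')(U, t) = Mul(Rational(8, 9), Pow(t, 2)) (Function('y')(U, t) = Mul(Rational(-1, 9), Mul(Mul(t, -8), t)) = Mul(Rational(-1, 9), Mul(Mul(-8, t), t)) = Mul(Rational(-1, 9), Mul(-8, Pow(t, 2))) = Mul(Rational(8, 9), Pow(t, 2)))
Mul(Function('y')(-21, u), Function('m')(-13)) = Mul(Mul(Rational(8, 9), Pow(19, 2)), 15) = Mul(Mul(Rational(8, 9), 361), 15) = Mul(Rational(2888, 9), 15) = Rational(14440, 3)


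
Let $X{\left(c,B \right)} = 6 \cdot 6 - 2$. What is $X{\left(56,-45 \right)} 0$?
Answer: $0$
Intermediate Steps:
$X{\left(c,B \right)} = 34$ ($X{\left(c,B \right)} = 36 - 2 = 34$)
$X{\left(56,-45 \right)} 0 = 34 \cdot 0 = 0$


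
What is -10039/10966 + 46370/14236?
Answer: 45697277/19513997 ≈ 2.3418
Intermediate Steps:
-10039/10966 + 46370/14236 = -10039*1/10966 + 46370*(1/14236) = -10039/10966 + 23185/7118 = 45697277/19513997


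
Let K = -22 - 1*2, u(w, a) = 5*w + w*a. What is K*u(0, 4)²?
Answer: 0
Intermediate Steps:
u(w, a) = 5*w + a*w
K = -24 (K = -22 - 2 = -24)
K*u(0, 4)² = -24*(0*(5 + 4))² = -24*(0*9)² = -24*0² = -24*0 = 0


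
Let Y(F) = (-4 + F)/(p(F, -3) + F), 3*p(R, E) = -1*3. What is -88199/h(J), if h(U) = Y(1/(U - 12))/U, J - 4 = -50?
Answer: 239372086/233 ≈ 1.0273e+6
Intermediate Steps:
J = -46 (J = 4 - 50 = -46)
p(R, E) = -1 (p(R, E) = (-1*3)/3 = (⅓)*(-3) = -1)
Y(F) = (-4 + F)/(-1 + F)
h(U) = (-4 + 1/(-12 + U))/(U*(-1 + 1/(-12 + U))) (h(U) = ((-4 + 1/(U - 12))/(-1 + 1/(U - 12)))/U = ((-4 + 1/(-12 + U))/(-1 + 1/(-12 + U)))/U = (-4 + 1/(-12 + U))/(U*(-1 + 1/(-12 + U))))
-88199/h(J) = -88199*(-46*(-13 - 46)/(-49 + 4*(-46))) = -88199*2714/(-49 - 184) = -88199/((-1/46*(-1/59)*(-233))) = -88199/(-233/2714) = -88199*(-2714/233) = 239372086/233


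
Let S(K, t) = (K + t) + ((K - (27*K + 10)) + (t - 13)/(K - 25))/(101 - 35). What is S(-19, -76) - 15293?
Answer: -44665367/2904 ≈ -15381.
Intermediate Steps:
S(K, t) = -5/33 + t + 20*K/33 + (-13 + t)/(66*(-25 + K)) (S(K, t) = (K + t) + ((K - (10 + 27*K)) + (-13 + t)/(-25 + K))/66 = (K + t) + ((K + (-10 - 27*K)) + (-13 + t)/(-25 + K))*(1/66) = (K + t) + ((-10 - 26*K) + (-13 + t)/(-25 + K))*(1/66) = (K + t) + (-10 - 26*K + (-13 + t)/(-25 + K))*(1/66) = (K + t) + (-5/33 - 13*K/33 + (-13 + t)/(66*(-25 + K))) = -5/33 + t + 20*K/33 + (-13 + t)/(66*(-25 + K)))
S(-19, -76) - 15293 = (237 - 1649*(-76) - 1010*(-19) + 40*(-19)² + 66*(-19)*(-76))/(66*(-25 - 19)) - 15293 = (1/66)*(237 + 125324 + 19190 + 40*361 + 95304)/(-44) - 15293 = (1/66)*(-1/44)*(237 + 125324 + 19190 + 14440 + 95304) - 15293 = (1/66)*(-1/44)*254495 - 15293 = -254495/2904 - 15293 = -44665367/2904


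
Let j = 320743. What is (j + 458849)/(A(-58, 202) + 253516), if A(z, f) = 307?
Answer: 779592/253823 ≈ 3.0714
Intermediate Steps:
(j + 458849)/(A(-58, 202) + 253516) = (320743 + 458849)/(307 + 253516) = 779592/253823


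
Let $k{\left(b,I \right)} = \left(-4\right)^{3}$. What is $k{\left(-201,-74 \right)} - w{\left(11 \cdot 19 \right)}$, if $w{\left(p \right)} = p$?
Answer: $-273$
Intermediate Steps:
$k{\left(b,I \right)} = -64$
$k{\left(-201,-74 \right)} - w{\left(11 \cdot 19 \right)} = -64 - 11 \cdot 19 = -64 - 209 = -273$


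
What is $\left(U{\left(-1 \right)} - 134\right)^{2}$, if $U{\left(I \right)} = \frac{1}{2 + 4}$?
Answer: $\frac{644809}{36} \approx 17911.0$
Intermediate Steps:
$U{\left(I \right)} = \frac{1}{6}$
$\left(U{\left(-1 \right)} - 134\right)^{2} = \left(\frac{1}{6} - 134\right)^{2} = \left(- \frac{803}{6}\right)^{2} = \frac{644809}{36}$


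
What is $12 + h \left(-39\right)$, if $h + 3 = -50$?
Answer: $2079$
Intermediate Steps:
$h = -53$ ($h = -3 - 50 = -53$)
$12 + h \left(-39\right) = 12 - -2067 = 12 + 2067 = 2079$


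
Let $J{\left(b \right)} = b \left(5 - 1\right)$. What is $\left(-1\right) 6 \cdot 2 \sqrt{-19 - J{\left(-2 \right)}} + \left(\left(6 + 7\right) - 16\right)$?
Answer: $-3 - 12 i \sqrt{11} \approx -3.0 - 39.799 i$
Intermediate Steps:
$J{\left(b \right)} = 4 b$ ($J{\left(b \right)} = b 4 = 4 b$)
$\left(-1\right) 6 \cdot 2 \sqrt{-19 - J{\left(-2 \right)}} + \left(\left(6 + 7\right) - 16\right) = \left(-1\right) 6 \cdot 2 \sqrt{-19 - 4 \left(-2\right)} + \left(\left(6 + 7\right) - 16\right) = \left(-6\right) 2 \sqrt{-19 - -8} + \left(13 - 16\right) = - 12 \sqrt{-19 + 8} - 3 = - 12 \sqrt{-11} - 3 = - 12 i \sqrt{11} - 3 = -3 - 12 i \sqrt{11}$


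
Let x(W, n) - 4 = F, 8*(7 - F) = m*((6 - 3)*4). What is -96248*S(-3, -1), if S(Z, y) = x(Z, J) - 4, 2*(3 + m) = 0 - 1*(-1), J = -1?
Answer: -1034666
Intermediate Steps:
m = -5/2 (m = -3 + (0 - 1*(-1))/2 = -3 + (0 + 1)/2 = -3 + (½)*1 = -3 + ½ = -5/2 ≈ -2.5000)
F = 43/4 (F = 7 - (-5)*(6 - 3)*4/16 = 7 - (-5)*3*4/16 = 7 - (-5)*12/16 = 7 - ⅛*(-30) = 7 + 15/4 = 43/4 ≈ 10.750)
x(W, n) = 59/4 (x(W, n) = 4 + 43/4 = 59/4)
S(Z, y) = 43/4 (S(Z, y) = 59/4 - 4 = 43/4)
-96248*S(-3, -1) = -96248*43/4 = -1034666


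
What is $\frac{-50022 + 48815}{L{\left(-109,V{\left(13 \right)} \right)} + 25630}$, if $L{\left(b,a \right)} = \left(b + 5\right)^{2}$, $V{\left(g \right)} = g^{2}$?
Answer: $- \frac{1207}{36446} \approx -0.033117$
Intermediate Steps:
$L{\left(b,a \right)} = \left(5 + b\right)^{2}$
$\frac{-50022 + 48815}{L{\left(-109,V{\left(13 \right)} \right)} + 25630} = \frac{-50022 + 48815}{\left(5 - 109\right)^{2} + 25630} = - \frac{1207}{\left(-104\right)^{2} + 25630} = - \frac{1207}{10816 + 25630} = - \frac{1207}{36446}$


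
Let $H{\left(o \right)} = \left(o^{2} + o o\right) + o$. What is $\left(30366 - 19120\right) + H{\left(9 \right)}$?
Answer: $11417$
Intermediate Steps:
$H{\left(o \right)} = o + 2 o^{2}$ ($H{\left(o \right)} = \left(o^{2} + o^{2}\right) + o = 2 o^{2} + o = o + 2 o^{2}$)
$\left(30366 - 19120\right) + H{\left(9 \right)} = \left(30366 - 19120\right) + 9 \left(1 + 2 \cdot 9\right) = 11246 + 9 \left(1 + 18\right) = 11246 + 9 \cdot 19 = 11246 + 171 = 11417$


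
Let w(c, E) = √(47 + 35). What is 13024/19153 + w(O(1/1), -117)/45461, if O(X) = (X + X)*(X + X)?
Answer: 13024/19153 + √82/45461 ≈ 0.68020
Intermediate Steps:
O(X) = 4*X² (O(X) = (2*X)*(2*X) = 4*X²)
w(c, E) = √82
13024/19153 + w(O(1/1), -117)/45461 = 13024/19153 + √82/45461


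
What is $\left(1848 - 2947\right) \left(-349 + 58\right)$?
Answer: $319809$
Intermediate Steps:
$\left(1848 - 2947\right) \left(-349 + 58\right) = \left(-1099\right) \left(-291\right) = 319809$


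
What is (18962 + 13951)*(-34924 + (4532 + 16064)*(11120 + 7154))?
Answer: 12386359274940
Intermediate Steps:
(18962 + 13951)*(-34924 + (4532 + 16064)*(11120 + 7154)) = 32913*(-34924 + 20596*18274) = 32913*(-34924 + 376371304) = 32913*376336380 = 12386359274940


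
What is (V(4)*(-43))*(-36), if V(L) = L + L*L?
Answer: 30960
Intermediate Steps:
V(L) = L + L²
(V(4)*(-43))*(-36) = ((4*(1 + 4))*(-43))*(-36) = ((4*5)*(-43))*(-36) = (20*(-43))*(-36) = -860*(-36) = 30960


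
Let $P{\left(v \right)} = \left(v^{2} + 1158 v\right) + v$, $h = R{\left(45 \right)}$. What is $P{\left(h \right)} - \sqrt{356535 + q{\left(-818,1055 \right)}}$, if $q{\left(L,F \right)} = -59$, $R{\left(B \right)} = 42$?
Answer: $50442 - 2 \sqrt{89119} \approx 49845.0$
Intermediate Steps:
$h = 42$
$P{\left(v \right)} = v^{2} + 1159 v$
$P{\left(h \right)} - \sqrt{356535 + q{\left(-818,1055 \right)}} = 42 \left(1159 + 42\right) - \sqrt{356535 - 59} = 42 \cdot 1201 - \sqrt{356476} = 50442 - 2 \sqrt{89119}$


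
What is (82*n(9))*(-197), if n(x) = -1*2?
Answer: 32308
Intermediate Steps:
n(x) = -2
(82*n(9))*(-197) = (82*(-2))*(-197) = -164*(-197) = 32308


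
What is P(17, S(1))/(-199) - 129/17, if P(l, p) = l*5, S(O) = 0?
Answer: -27116/3383 ≈ -8.0154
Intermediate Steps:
P(l, p) = 5*l
P(17, S(1))/(-199) - 129/17 = (5*17)/(-199) - 129/17 = 85*(-1/199) - 129*1/17 = -85/199 - 129/17 = -27116/3383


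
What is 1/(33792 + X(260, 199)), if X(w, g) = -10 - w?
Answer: 1/33522 ≈ 2.9831e-5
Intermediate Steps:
1/(33792 + X(260, 199)) = 1/(33792 + (-10 - 1*260)) = 1/(33792 + (-10 - 260)) = 1/(33792 - 270) = 1/33522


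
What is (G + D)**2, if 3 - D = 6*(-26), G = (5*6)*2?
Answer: 47961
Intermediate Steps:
G = 60 (G = 30*2 = 60)
D = 159 (D = 3 - 6*(-26) = 3 - 1*(-156) = 3 + 156 = 159)
(G + D)**2 = (60 + 159)**2 = 219**2 = 47961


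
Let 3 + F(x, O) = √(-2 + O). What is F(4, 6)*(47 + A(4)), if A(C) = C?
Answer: -51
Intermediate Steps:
F(x, O) = -3 + √(-2 + O)
F(4, 6)*(47 + A(4)) = (-3 + √(-2 + 6))*(47 + 4) = (-3 + √4)*51 = (-3 + 2)*51 = -1*51 = -51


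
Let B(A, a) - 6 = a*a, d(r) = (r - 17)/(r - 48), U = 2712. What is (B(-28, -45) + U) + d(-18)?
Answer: 313073/66 ≈ 4743.5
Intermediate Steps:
d(r) = (-17 + r)/(-48 + r)
B(A, a) = 6 + a² (B(A, a) = 6 + a*a = 6 + a²)
(B(-28, -45) + U) + d(-18) = ((6 + (-45)²) + 2712) + (-17 - 18)/(-48 - 18) = ((6 + 2025) + 2712) - 35/(-66) = (2031 + 2712) - 1/66*(-35) = 4743 + 35/66 = 313073/66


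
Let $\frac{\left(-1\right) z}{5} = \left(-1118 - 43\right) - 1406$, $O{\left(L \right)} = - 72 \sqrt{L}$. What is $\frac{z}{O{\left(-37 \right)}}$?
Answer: $\frac{12835 i \sqrt{37}}{2664} \approx 29.306 i$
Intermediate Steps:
$z = 12835$ ($z = - 5 \left(\left(-1118 - 43\right) - 1406\right) = - 5 \left(-1161 - 1406\right) = \left(-5\right) \left(-2567\right) = 12835$)
$\frac{z}{O{\left(-37 \right)}} = \frac{12835}{\left(-72\right) \sqrt{-37}} = \frac{12835}{\left(-72\right) i \sqrt{37}} = 12835 \frac{i \sqrt{37}}{2664} = \frac{12835 i \sqrt{37}}{2664}$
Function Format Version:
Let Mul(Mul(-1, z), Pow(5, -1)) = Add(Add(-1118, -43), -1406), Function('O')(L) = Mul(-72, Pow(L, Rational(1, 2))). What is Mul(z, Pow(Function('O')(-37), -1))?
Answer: Mul(Rational(12835, 2664), I, Pow(37, Rational(1, 2))) ≈ Mul(29.306, I)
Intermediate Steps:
z = 12835 (z = Mul(-5, Add(Add(-1118, -43), -1406)) = Mul(-5, Add(-1161, -1406)) = Mul(-5, -2567) = 12835)
Mul(z, Pow(Function('O')(-37), -1)) = Mul(12835, Pow(Mul(-72, Pow(-37, Rational(1, 2))), -1)) = Mul(12835, Pow(Mul(-72, Mul(I, Pow(37, Rational(1, 2)))), -1)) = Mul(12835, Pow(Mul(-72, I, Pow(37, Rational(1, 2))), -1)) = Mul(12835, Mul(Rational(1, 2664), I, Pow(37, Rational(1, 2)))) = Mul(Rational(12835, 2664), I, Pow(37, Rational(1, 2)))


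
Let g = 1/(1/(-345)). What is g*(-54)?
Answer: 18630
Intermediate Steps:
g = -345 (g = 1/(-1/345) = -345)
g*(-54) = -345*(-54) = 18630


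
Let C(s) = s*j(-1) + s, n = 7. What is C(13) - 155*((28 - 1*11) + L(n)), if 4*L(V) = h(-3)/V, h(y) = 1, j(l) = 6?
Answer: -71387/28 ≈ -2549.5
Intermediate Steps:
C(s) = 7*s (C(s) = s*6 + s = 6*s + s = 7*s)
L(V) = 1/(4*V) (L(V) = (1/V)/4 = 1/(4*V))
C(13) - 155*((28 - 1*11) + L(n)) = 7*13 - 155*((28 - 1*11) + (1/4)/7) = 91 - 155*((28 - 11) + (1/4)*(1/7)) = 91 - 155*(17 + 1/28) = 91 - 155*477/28 = 91 - 73935/28 = -71387/28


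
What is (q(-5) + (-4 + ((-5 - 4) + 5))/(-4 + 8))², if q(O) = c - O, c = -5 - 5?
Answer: 49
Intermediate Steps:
c = -10
q(O) = -10 - O
(q(-5) + (-4 + ((-5 - 4) + 5))/(-4 + 8))² = ((-10 - 1*(-5)) + (-4 + ((-5 - 4) + 5))/(-4 + 8))² = ((-10 + 5) + (-4 + (-9 + 5))/4)² = (-5 + (-4 - 4)*(¼))² = (-5 - 8*¼)² = (-5 - 2)² = (-7)² = 49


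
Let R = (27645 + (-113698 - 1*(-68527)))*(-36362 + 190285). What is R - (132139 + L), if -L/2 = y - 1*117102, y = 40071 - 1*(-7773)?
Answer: -2697925153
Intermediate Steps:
y = 47844 (y = 40071 + 7773 = 47844)
L = 138516 (L = -2*(47844 - 1*117102) = -2*(47844 - 117102) = -2*(-69258) = 138516)
R = -2697654498 (R = (27645 + (-113698 + 68527))*153923 = (27645 - 45171)*153923 = -17526*153923 = -2697654498)
R - (132139 + L) = -2697654498 - (132139 + 138516) = -2697654498 - 1*270655 = -2697654498 - 270655 = -2697925153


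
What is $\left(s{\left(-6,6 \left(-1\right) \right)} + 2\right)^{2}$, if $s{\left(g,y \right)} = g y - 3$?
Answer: $1225$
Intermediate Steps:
$s{\left(g,y \right)} = -3 + g y$
$\left(s{\left(-6,6 \left(-1\right) \right)} + 2\right)^{2} = \left(\left(-3 - 6 \cdot 6 \left(-1\right)\right) + 2\right)^{2} = \left(\left(-3 - -36\right) + 2\right)^{2} = \left(\left(-3 + 36\right) + 2\right)^{2} = \left(33 + 2\right)^{2} = 35^{2} = 1225$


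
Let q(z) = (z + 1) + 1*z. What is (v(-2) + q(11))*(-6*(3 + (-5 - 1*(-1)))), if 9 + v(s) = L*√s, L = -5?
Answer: 84 - 30*I*√2 ≈ 84.0 - 42.426*I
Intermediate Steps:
v(s) = -9 - 5*√s
q(z) = 1 + 2*z (q(z) = (1 + z) + z = 1 + 2*z)
(v(-2) + q(11))*(-6*(3 + (-5 - 1*(-1)))) = ((-9 - 5*I*√2) + (1 + 2*11))*(-6*(3 + (-5 - 1*(-1)))) = ((-9 - 5*I*√2) + (1 + 22))*(-6*(3 + (-5 + 1))) = ((-9 - 5*I*√2) + 23)*(-6*(3 - 4)) = (14 - 5*I*√2)*(-6*(-1)) = (14 - 5*I*√2)*6 = 84 - 30*I*√2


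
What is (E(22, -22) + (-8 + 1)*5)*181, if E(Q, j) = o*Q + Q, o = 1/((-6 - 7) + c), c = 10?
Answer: -11041/3 ≈ -3680.3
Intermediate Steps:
o = -⅓ (o = 1/((-6 - 7) + 10) = 1/(-13 + 10) = 1/(-3) = -⅓ ≈ -0.33333)
E(Q, j) = 2*Q/3 (E(Q, j) = -Q/3 + Q = 2*Q/3)
(E(22, -22) + (-8 + 1)*5)*181 = ((⅔)*22 + (-8 + 1)*5)*181 = (44/3 - 7*5)*181 = (44/3 - 35)*181 = -61/3*181 = -11041/3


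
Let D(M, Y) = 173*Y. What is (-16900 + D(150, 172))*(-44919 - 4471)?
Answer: -634957840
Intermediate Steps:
(-16900 + D(150, 172))*(-44919 - 4471) = (-16900 + 173*172)*(-44919 - 4471) = (-16900 + 29756)*(-49390) = 12856*(-49390) = -634957840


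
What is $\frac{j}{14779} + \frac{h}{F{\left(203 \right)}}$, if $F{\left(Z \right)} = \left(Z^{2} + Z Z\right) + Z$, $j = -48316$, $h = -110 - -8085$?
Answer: $- \frac{12144369}{3827761} \approx -3.1727$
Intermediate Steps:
$h = 7975$ ($h = -110 + 8085 = 7975$)
$F{\left(Z \right)} = Z + 2 Z^{2}$ ($F{\left(Z \right)} = \left(Z^{2} + Z^{2}\right) + Z = 2 Z^{2} + Z = Z + 2 Z^{2}$)
$\frac{j}{14779} + \frac{h}{F{\left(203 \right)}} = - \frac{48316}{14779} + \frac{7975}{203 \left(1 + 2 \cdot 203\right)} = \left(-48316\right) \frac{1}{14779} + \frac{7975}{203 \left(1 + 406\right)} = - \frac{48316}{14779} + \frac{7975}{203 \cdot 407} = - \frac{48316}{14779} + \frac{7975}{82621} = - \frac{48316}{14779} + 7975 \cdot \frac{1}{82621} = - \frac{48316}{14779} + \frac{25}{259} = - \frac{12144369}{3827761}$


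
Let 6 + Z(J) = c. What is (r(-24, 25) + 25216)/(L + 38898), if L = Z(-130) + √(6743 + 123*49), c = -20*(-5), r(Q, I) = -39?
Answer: 490850792/760181647 - 25177*√12770/1520363294 ≈ 0.64383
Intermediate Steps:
c = 100
Z(J) = 94 (Z(J) = -6 + 100 = 94)
L = 94 + √12770 (L = 94 + √(6743 + 123*49) = 94 + √(6743 + 6027) = 94 + √12770 ≈ 207.00)
(r(-24, 25) + 25216)/(L + 38898) = (-39 + 25216)/((94 + √12770) + 38898) = 25177/(38992 + √12770)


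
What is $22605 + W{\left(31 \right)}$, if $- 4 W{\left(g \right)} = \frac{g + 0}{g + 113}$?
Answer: $\frac{13020449}{576} \approx 22605.0$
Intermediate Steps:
$W{\left(g \right)} = - \frac{g}{4 \left(113 + g\right)}$ ($W{\left(g \right)} = - \frac{\left(g + 0\right) \frac{1}{g + 113}}{4} = - \frac{g \frac{1}{113 + g}}{4} = - \frac{g}{4 \left(113 + g\right)}$)
$22605 + W{\left(31 \right)} = 22605 - \frac{31}{452 + 4 \cdot 31} = 22605 - \frac{31}{452 + 124} = 22605 - \frac{31}{576} = \frac{13020449}{576}$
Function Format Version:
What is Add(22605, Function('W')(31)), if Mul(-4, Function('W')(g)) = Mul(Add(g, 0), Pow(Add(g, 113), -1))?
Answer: Rational(13020449, 576) ≈ 22605.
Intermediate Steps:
Function('W')(g) = Mul(Rational(-1, 4), g, Pow(Add(113, g), -1)) (Function('W')(g) = Mul(Rational(-1, 4), Mul(Add(g, 0), Pow(Add(g, 113), -1))) = Mul(Rational(-1, 4), Mul(g, Pow(Add(113, g), -1))) = Mul(Rational(-1, 4), g, Pow(Add(113, g), -1)))
Add(22605, Function('W')(31)) = Add(22605, Mul(-1, 31, Pow(Add(452, Mul(4, 31)), -1))) = Add(22605, Mul(-1, 31, Pow(Add(452, 124), -1))) = Add(22605, Mul(-1, 31, Pow(576, -1))) = Add(22605, Mul(-1, 31, Rational(1, 576))) = Add(22605, Rational(-31, 576)) = Rational(13020449, 576)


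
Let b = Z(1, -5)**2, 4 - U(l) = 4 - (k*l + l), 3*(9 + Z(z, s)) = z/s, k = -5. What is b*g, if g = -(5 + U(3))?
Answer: 129472/225 ≈ 575.43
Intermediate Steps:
Z(z, s) = -9 + z/(3*s) (Z(z, s) = -9 + (z/s)/3 = -9 + z/(3*s))
U(l) = -4*l (U(l) = 4 - (4 - (-5*l + l)) = 4 - (4 - (-4)*l) = 4 - (4 + 4*l) = 4 + (-4 - 4*l) = -4*l)
g = 7 (g = -(5 - 4*3) = -(5 - 12) = -1*(-7) = 7)
b = 18496/225 (b = (-9 + (1/3)*1/(-5))**2 = (-9 + (1/3)*1*(-1/5))**2 = (-9 - 1/15)**2 = (-136/15)**2 = 18496/225 ≈ 82.204)
b*g = (18496/225)*7 = 129472/225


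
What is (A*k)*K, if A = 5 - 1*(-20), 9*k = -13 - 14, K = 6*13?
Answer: -5850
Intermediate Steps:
K = 78
k = -3 (k = (-13 - 14)/9 = (⅑)*(-27) = -3)
A = 25 (A = 5 + 20 = 25)
(A*k)*K = (25*(-3))*78 = -75*78 = -5850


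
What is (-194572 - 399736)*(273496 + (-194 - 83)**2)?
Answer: -208141519300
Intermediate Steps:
(-194572 - 399736)*(273496 + (-194 - 83)**2) = -594308*(273496 + (-277)**2) = -594308*(273496 + 76729) = -594308*350225 = -208141519300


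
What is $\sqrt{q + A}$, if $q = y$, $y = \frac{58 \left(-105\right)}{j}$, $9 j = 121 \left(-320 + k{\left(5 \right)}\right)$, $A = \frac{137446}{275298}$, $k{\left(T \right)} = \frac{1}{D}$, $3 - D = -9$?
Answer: $\frac{\sqrt{64710842856380171187}}{5812779621} \approx 1.3839$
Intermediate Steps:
$D = 12$ ($D = 3 - -9 = 3 + 9 = 12$)
$k{\left(T \right)} = \frac{1}{12}$
$A = \frac{68723}{137649}$ ($A = 137446 \cdot \frac{1}{275298} = \frac{68723}{137649} \approx 0.49926$)
$j = - \frac{464519}{108}$ ($j = \frac{121 \left(-320 + \frac{1}{12}\right)}{9} = \frac{121 \left(- \frac{3839}{12}\right)}{9} = \frac{1}{9} \left(- \frac{464519}{12}\right) = - \frac{464519}{108} \approx -4301.1$)
$y = \frac{657720}{464519}$ ($y = \frac{58 \left(-105\right)}{- \frac{464519}{108}} = \left(-6090\right) \left(- \frac{108}{464519}\right) = \frac{657720}{464519} \approx 1.4159$)
$q = \frac{657720}{464519} \approx 1.4159$
$\sqrt{q + A} = \sqrt{\frac{657720}{464519} + \frac{68723}{137649}} = \sqrt{\frac{122457639517}{63940575831}} = \frac{\sqrt{64710842856380171187}}{5812779621}$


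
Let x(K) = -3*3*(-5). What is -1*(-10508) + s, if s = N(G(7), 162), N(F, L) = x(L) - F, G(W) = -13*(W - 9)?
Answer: 10527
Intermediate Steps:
x(K) = 45 (x(K) = -9*(-5) = 45)
G(W) = 117 - 13*W (G(W) = -13*(-9 + W) = 117 - 13*W)
N(F, L) = 45 - F
s = 19 (s = 45 - (117 - 13*7) = 45 - (117 - 91) = 45 - 1*26 = 45 - 26 = 19)
-1*(-10508) + s = -1*(-10508) + 19 = 10508 + 19 = 10527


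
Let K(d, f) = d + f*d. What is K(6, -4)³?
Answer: -5832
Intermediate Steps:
K(d, f) = d + d*f
K(6, -4)³ = (6*(1 - 4))³ = (6*(-3))³ = (-18)³ = -5832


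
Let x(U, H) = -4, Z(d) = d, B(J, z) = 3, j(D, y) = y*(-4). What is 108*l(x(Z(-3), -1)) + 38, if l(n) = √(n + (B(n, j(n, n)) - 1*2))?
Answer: 38 + 108*I*√3 ≈ 38.0 + 187.06*I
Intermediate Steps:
j(D, y) = -4*y
l(n) = √(1 + n) (l(n) = √(n + (3 - 1*2)) = √(n + (3 - 2)) = √(n + 1) = √(1 + n))
108*l(x(Z(-3), -1)) + 38 = 108*√(1 - 4) + 38 = 108*√(-3) + 38 = 108*(I*√3) + 38 = 108*I*√3 + 38 = 38 + 108*I*√3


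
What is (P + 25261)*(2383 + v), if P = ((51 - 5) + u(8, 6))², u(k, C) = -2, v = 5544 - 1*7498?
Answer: 11667513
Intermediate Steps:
v = -1954 (v = 5544 - 7498 = -1954)
P = 1936 (P = ((51 - 5) - 2)² = (46 - 2)² = 44² = 1936)
(P + 25261)*(2383 + v) = (1936 + 25261)*(2383 - 1954) = 27197*429 = 11667513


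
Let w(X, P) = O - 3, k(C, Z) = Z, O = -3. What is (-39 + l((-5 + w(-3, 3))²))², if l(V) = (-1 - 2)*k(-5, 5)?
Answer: 2916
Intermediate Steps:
w(X, P) = -6 (w(X, P) = -3 - 3 = -6)
l(V) = -15 (l(V) = (-1 - 2)*5 = -3*5 = -15)
(-39 + l((-5 + w(-3, 3))²))² = (-39 - 15)² = (-54)² = 2916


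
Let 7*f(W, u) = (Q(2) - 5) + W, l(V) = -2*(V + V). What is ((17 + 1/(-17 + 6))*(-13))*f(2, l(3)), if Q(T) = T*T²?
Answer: -12090/77 ≈ -157.01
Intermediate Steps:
Q(T) = T³
l(V) = -4*V
f(W, u) = 3/7 + W/7 (f(W, u) = ((2³ - 5) + W)/7 = ((8 - 5) + W)/7 = (3 + W)/7 = 3/7 + W/7)
((17 + 1/(-17 + 6))*(-13))*f(2, l(3)) = ((17 + 1/(-17 + 6))*(-13))*(3/7 + (⅐)*2) = ((17 + 1/(-11))*(-13))*(3/7 + 2/7) = ((17 - 1/11)*(-13))*(5/7) = ((186/11)*(-13))*(5/7) = -2418/11*5/7 = -12090/77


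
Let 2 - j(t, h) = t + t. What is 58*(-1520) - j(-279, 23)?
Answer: -88720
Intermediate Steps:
j(t, h) = 2 - 2*t (j(t, h) = 2 - (t + t) = 2 - 2*t)
58*(-1520) - j(-279, 23) = 58*(-1520) - (2 - 2*(-279)) = -88160 - (2 + 558) = -88160 - 1*560 = -88160 - 560 = -88720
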